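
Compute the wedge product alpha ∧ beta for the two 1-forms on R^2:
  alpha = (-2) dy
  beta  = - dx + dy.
alpha ∧ beta = (-2) dx ∧ dy

Distribute the wedge, using dx_i ∧ dx_j = -dx_j ∧ dx_i and dx_i ∧ dx_i = 0. For each pair (i, j) with i < j, the coefficient of dx_i ∧ dx_j in alpha ∧ beta is (alpha_i * beta_j - alpha_j * beta_i). Collecting: alpha ∧ beta = (-2) dx ∧ dy.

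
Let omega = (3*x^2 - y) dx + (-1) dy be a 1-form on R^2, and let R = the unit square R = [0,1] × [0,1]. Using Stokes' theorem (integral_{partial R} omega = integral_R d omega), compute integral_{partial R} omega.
integral_(partial R) omega = 1

Stokes: integral_partial_R omega = integral_R d omega with d omega = (∂Q/∂x - ∂P/∂y) dx ∧ dy.
  ∂Q/∂x = 0
  ∂P/∂y = -1
  integrand = ∂Q/∂x - ∂P/∂y = 1.
Integrating over R: integral_0^1 integral_0^1 (1) dx dy = 1.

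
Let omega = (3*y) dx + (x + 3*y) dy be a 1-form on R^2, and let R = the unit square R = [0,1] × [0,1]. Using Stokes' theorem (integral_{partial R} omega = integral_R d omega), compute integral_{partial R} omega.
integral_(partial R) omega = -2

Stokes: integral_partial_R omega = integral_R d omega with d omega = (∂Q/∂x - ∂P/∂y) dx ∧ dy.
  ∂Q/∂x = 1
  ∂P/∂y = 3
  integrand = ∂Q/∂x - ∂P/∂y = -2.
Integrating over R: integral_0^1 integral_0^1 (-2) dx dy = -2.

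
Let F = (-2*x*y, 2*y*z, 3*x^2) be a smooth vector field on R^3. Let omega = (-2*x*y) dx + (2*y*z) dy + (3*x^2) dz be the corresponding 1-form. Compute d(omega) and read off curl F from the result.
d(omega) = (-2*y) dy ∧ dz + (-6*x) dz ∧ dx + (2*x) dx ∧ dy; curl F = (-2*y, -6*x, 2*x)

d omega = sum_{i<j} (∂f_j/∂x_i - ∂f_i/∂x_j) dx_i ∧ dx_j. Under the identification (dy ∧ dz, dz ∧ dx, dx ∧ dy) ↔ (e_x, e_y, e_z), the coefficients are exactly the components of curl F. Compute:
  ∂R/∂y - ∂Q/∂z = (0) - (2*y) = -2*y
  ∂P/∂z - ∂R/∂x = (0) - (6*x) = -6*x
  ∂Q/∂x - ∂P/∂y = (0) - (-2*x) = 2*x.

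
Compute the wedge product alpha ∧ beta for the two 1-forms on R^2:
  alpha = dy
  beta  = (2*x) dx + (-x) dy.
alpha ∧ beta = (-2*x) dx ∧ dy

Distribute the wedge, using dx_i ∧ dx_j = -dx_j ∧ dx_i and dx_i ∧ dx_i = 0. For each pair (i, j) with i < j, the coefficient of dx_i ∧ dx_j in alpha ∧ beta is (alpha_i * beta_j - alpha_j * beta_i). Collecting: alpha ∧ beta = (-2*x) dx ∧ dy.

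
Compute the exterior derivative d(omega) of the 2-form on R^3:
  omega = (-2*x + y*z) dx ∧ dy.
d(omega) = (y) dx ∧ dy ∧ dz

For a 2-form omega = sum_{i<j} g_{ij} dx_i ∧ dx_j, the exterior derivative is
  d(omega) = sum_{i<j} d(g_{ij}) ∧ dx_i ∧ dx_j = sum_{i<j, k} (∂g_{ij}/∂x_k) dx_k ∧ dx_i ∧ dx_j.
Expand each term, using dx_k ∧ dx_i ∧ dx_j = sgn(permutation) dx_{(a)} ∧ dx_{(b)} ∧ dx_{(c)} with (a < b < c) sorted:
  d(-2*x + y*z) includes (∂/∂z)(-2*x + y*z) dz = (y) dz, which multiplied by dx ∧ dy gives (y) dx ∧ dy ∧ dz
Collecting like 3-forms: d(omega) = (y) dx ∧ dy ∧ dz.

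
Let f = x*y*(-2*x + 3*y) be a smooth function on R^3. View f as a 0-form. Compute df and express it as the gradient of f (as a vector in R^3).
df = (y*(-4*x + 3*y)) dx + (2*x*(-x + 3*y)) dy + (0) dz; grad f = (y*(-4*x + 3*y), 2*x*(-x + 3*y), 0)

For a 0-form f, d f = (∂f/∂x) dx + (∂f/∂y) dy + (∂f/∂z) dz. The components of the vector representation are exactly the entries of grad f in Cartesian coordinates:
  ∂f/∂x = y*(-4*x + 3*y)
  ∂f/∂y = 2*x*(-x + 3*y)
  ∂f/∂z = 0.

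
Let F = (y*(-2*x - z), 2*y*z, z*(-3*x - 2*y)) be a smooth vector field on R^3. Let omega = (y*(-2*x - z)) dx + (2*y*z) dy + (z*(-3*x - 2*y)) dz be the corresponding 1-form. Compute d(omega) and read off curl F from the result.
d(omega) = (-2*y - 2*z) dy ∧ dz + (-y + 3*z) dz ∧ dx + (2*x + z) dx ∧ dy; curl F = (-2*y - 2*z, -y + 3*z, 2*x + z)

d omega = sum_{i<j} (∂f_j/∂x_i - ∂f_i/∂x_j) dx_i ∧ dx_j. Under the identification (dy ∧ dz, dz ∧ dx, dx ∧ dy) ↔ (e_x, e_y, e_z), the coefficients are exactly the components of curl F. Compute:
  ∂R/∂y - ∂Q/∂z = (-2*z) - (2*y) = -2*y - 2*z
  ∂P/∂z - ∂R/∂x = (-y) - (-3*z) = -y + 3*z
  ∂Q/∂x - ∂P/∂y = (0) - (-2*x - z) = 2*x + z.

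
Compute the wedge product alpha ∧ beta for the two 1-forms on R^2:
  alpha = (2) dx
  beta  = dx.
alpha ∧ beta = 0

Distribute the wedge, using dx_i ∧ dx_j = -dx_j ∧ dx_i and dx_i ∧ dx_i = 0. For each pair (i, j) with i < j, the coefficient of dx_i ∧ dx_j in alpha ∧ beta is (alpha_i * beta_j - alpha_j * beta_i). Collecting: alpha ∧ beta = 0.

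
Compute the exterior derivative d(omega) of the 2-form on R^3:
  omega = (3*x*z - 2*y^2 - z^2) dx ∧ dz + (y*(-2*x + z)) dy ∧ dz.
d(omega) = (2*y) dx ∧ dy ∧ dz

For a 2-form omega = sum_{i<j} g_{ij} dx_i ∧ dx_j, the exterior derivative is
  d(omega) = sum_{i<j} d(g_{ij}) ∧ dx_i ∧ dx_j = sum_{i<j, k} (∂g_{ij}/∂x_k) dx_k ∧ dx_i ∧ dx_j.
Expand each term, using dx_k ∧ dx_i ∧ dx_j = sgn(permutation) dx_{(a)} ∧ dx_{(b)} ∧ dx_{(c)} with (a < b < c) sorted:
  d(3*x*z - 2*y^2 - z^2) includes (∂/∂y)(3*x*z - 2*y^2 - z^2) dy = (-4*y) dy, which multiplied by dx ∧ dz gives (4*y) dx ∧ dy ∧ dz
  d(y*(-2*x + z)) includes (∂/∂x)(y*(-2*x + z)) dx = (-2*y) dx, which multiplied by dy ∧ dz gives (-2*y) dx ∧ dy ∧ dz
Collecting like 3-forms: d(omega) = (2*y) dx ∧ dy ∧ dz.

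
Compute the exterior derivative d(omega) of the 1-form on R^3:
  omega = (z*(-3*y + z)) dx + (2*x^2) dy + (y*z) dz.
d(omega) = (4*x + 3*z) dx ∧ dy + (3*y - 2*z) dx ∧ dz + (z) dy ∧ dz

For a 1-form omega = sum_i f_i dx_i, the exterior derivative is
  d(omega) = sum_{i < j} (∂f_j/∂x_i - ∂f_i/∂x_j) dx_i ∧ dx_j.
  coefficient of dx ∧ dy: ∂f_2/∂x - ∂f_1/∂y = ∂(2*x^2)/∂x - ∂(z*(-3*y + z))/∂y = 4*x + 3*z
  coefficient of dx ∧ dz: ∂f_3/∂x - ∂f_1/∂z = ∂(y*z)/∂x - ∂(z*(-3*y + z))/∂z = 3*y - 2*z
  coefficient of dy ∧ dz: ∂f_3/∂y - ∂f_2/∂z = ∂(y*z)/∂y - ∂(2*x^2)/∂z = z
Assembling: d(omega) = (4*x + 3*z) dx ∧ dy + (3*y - 2*z) dx ∧ dz + (z) dy ∧ dz.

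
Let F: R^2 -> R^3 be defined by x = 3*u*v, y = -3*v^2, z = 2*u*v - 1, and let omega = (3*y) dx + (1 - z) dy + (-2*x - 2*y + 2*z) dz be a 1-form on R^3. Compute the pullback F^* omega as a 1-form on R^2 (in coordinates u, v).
F^* omega = (v*(-4*u*v - 15*v^2 - 4)) du + (-4*u^2*v - 3*u*v^2 - 4*u - 12*v) dv

Using F^*(f dg) = (f ∘ F) d(g ∘ F), substitute each coordinate x_i by F_i(u, v) in f_i, and replace dx_i by d F_i = (∂F_i/∂u) du + (∂F_i/∂v) dv.
  For the x component: f_1(F) = -9*v^2; d F_1 = (3*v) du + (3*u) dv
  For the y component: f_2(F) = -2*u*v + 2; d F_2 = (0) du + (-6*v) dv
  For the z component: f_3(F) = -2*u*v + 6*v^2 - 2; d F_3 = (2*v) du + (2*u) dv
Combining and collecting du, dv coefficients:
  coeff of du: v*(-4*u*v - 15*v^2 - 4)
  coeff of dv: -4*u^2*v - 3*u*v^2 - 4*u - 12*v
F^* omega = (v*(-4*u*v - 15*v^2 - 4)) du + (-4*u^2*v - 3*u*v^2 - 4*u - 12*v) dv.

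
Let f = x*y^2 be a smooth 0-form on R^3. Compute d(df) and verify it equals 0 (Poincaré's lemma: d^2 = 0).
d(df) = 0

Step 1: df = sum_i (∂f/∂x_i) dx_i = (y^2) dx + (2*x*y) dy + (0) dz.
Step 2: Apply d again. Using the 1-form formula, the coefficient of dx ∧ dy in d(df) is ∂^2 f/∂x ∂y - ∂^2 f/∂y ∂x = (2*y) - (2*y) = 0 (equality of mixed partials for smooth f).
Similarly for dx ∧ dz and dy ∧ dz — all coefficients vanish. So d(df) = 0.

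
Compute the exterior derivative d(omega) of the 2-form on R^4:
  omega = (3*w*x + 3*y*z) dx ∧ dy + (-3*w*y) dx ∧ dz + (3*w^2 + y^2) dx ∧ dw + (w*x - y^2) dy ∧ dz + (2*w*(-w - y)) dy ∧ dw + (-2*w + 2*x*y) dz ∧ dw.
d(omega) = (4*w + 3*y) dx ∧ dy ∧ dz + (3*x - 2*y) dx ∧ dy ∧ dw + (-y) dx ∧ dz ∧ dw + (3*x) dy ∧ dz ∧ dw

For a 2-form omega = sum_{i<j} g_{ij} dx_i ∧ dx_j, the exterior derivative is
  d(omega) = sum_{i<j} d(g_{ij}) ∧ dx_i ∧ dx_j = sum_{i<j, k} (∂g_{ij}/∂x_k) dx_k ∧ dx_i ∧ dx_j.
Expand each term, using dx_k ∧ dx_i ∧ dx_j = sgn(permutation) dx_{(a)} ∧ dx_{(b)} ∧ dx_{(c)} with (a < b < c) sorted:
  d(3*w*x + 3*y*z) includes (∂/∂z)(3*w*x + 3*y*z) dz = (3*y) dz, which multiplied by dx ∧ dy gives (3*y) dx ∧ dy ∧ dz
  d(3*w*x + 3*y*z) includes (∂/∂w)(3*w*x + 3*y*z) dw = (3*x) dw, which multiplied by dx ∧ dy gives (3*x) dx ∧ dy ∧ dw
  d(-3*w*y) includes (∂/∂y)(-3*w*y) dy = (-3*w) dy, which multiplied by dx ∧ dz gives (3*w) dx ∧ dy ∧ dz
  d(-3*w*y) includes (∂/∂w)(-3*w*y) dw = (-3*y) dw, which multiplied by dx ∧ dz gives (-3*y) dx ∧ dz ∧ dw
  d(3*w^2 + y^2) includes (∂/∂y)(3*w^2 + y^2) dy = (2*y) dy, which multiplied by dx ∧ dw gives (-2*y) dx ∧ dy ∧ dw
  d(w*x - y^2) includes (∂/∂x)(w*x - y^2) dx = (w) dx, which multiplied by dy ∧ dz gives (w) dx ∧ dy ∧ dz
  d(w*x - y^2) includes (∂/∂w)(w*x - y^2) dw = (x) dw, which multiplied by dy ∧ dz gives (x) dy ∧ dz ∧ dw
  d(-2*w + 2*x*y) includes (∂/∂x)(-2*w + 2*x*y) dx = (2*y) dx, which multiplied by dz ∧ dw gives (2*y) dx ∧ dz ∧ dw
  d(-2*w + 2*x*y) includes (∂/∂y)(-2*w + 2*x*y) dy = (2*x) dy, which multiplied by dz ∧ dw gives (2*x) dy ∧ dz ∧ dw
Collecting like 3-forms: d(omega) = (4*w + 3*y) dx ∧ dy ∧ dz + (3*x - 2*y) dx ∧ dy ∧ dw + (-y) dx ∧ dz ∧ dw + (3*x) dy ∧ dz ∧ dw.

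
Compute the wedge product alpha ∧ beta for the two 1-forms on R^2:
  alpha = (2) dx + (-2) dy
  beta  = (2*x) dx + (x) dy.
alpha ∧ beta = (6*x) dx ∧ dy

Distribute the wedge, using dx_i ∧ dx_j = -dx_j ∧ dx_i and dx_i ∧ dx_i = 0. For each pair (i, j) with i < j, the coefficient of dx_i ∧ dx_j in alpha ∧ beta is (alpha_i * beta_j - alpha_j * beta_i). Collecting: alpha ∧ beta = (6*x) dx ∧ dy.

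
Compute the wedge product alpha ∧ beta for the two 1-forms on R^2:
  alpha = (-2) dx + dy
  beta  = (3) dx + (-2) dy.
alpha ∧ beta = (1) dx ∧ dy

Distribute the wedge, using dx_i ∧ dx_j = -dx_j ∧ dx_i and dx_i ∧ dx_i = 0. For each pair (i, j) with i < j, the coefficient of dx_i ∧ dx_j in alpha ∧ beta is (alpha_i * beta_j - alpha_j * beta_i). Collecting: alpha ∧ beta = (1) dx ∧ dy.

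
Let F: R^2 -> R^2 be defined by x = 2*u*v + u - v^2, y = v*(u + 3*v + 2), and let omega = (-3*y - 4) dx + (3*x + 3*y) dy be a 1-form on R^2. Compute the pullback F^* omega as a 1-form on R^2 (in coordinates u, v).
F^* omega = (3*u*v^2 - 12*v^3 - 15*v^2 - 14*v - 4) du + (3*u^2*v + 3*u^2 + 48*u*v^2 + 30*u*v - 2*u + 54*v^3 + 60*v^2 + 20*v) dv

Using F^*(f dg) = (f ∘ F) d(g ∘ F), substitute each coordinate x_i by F_i(u, v) in f_i, and replace dx_i by d F_i = (∂F_i/∂u) du + (∂F_i/∂v) dv.
  For the x component: f_1(F) = -3*u*v - 9*v^2 - 6*v - 4; d F_1 = (2*v + 1) du + (2*u - 2*v) dv
  For the y component: f_2(F) = 9*u*v + 3*u + 6*v^2 + 6*v; d F_2 = (v) du + (u + 6*v + 2) dv
Combining and collecting du, dv coefficients:
  coeff of du: 3*u*v^2 - 12*v^3 - 15*v^2 - 14*v - 4
  coeff of dv: 3*u^2*v + 3*u^2 + 48*u*v^2 + 30*u*v - 2*u + 54*v^3 + 60*v^2 + 20*v
F^* omega = (3*u*v^2 - 12*v^3 - 15*v^2 - 14*v - 4) du + (3*u^2*v + 3*u^2 + 48*u*v^2 + 30*u*v - 2*u + 54*v^3 + 60*v^2 + 20*v) dv.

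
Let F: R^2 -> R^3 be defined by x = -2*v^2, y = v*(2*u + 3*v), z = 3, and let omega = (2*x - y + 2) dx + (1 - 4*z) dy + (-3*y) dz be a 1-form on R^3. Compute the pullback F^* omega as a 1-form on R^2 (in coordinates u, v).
F^* omega = (-22*v) du + (8*u*v^2 - 22*u + 28*v^3 - 74*v) dv

Using F^*(f dg) = (f ∘ F) d(g ∘ F), substitute each coordinate x_i by F_i(u, v) in f_i, and replace dx_i by d F_i = (∂F_i/∂u) du + (∂F_i/∂v) dv.
  For the x component: f_1(F) = -2*u*v - 7*v^2 + 2; d F_1 = (0) du + (-4*v) dv
  For the y component: f_2(F) = -11; d F_2 = (2*v) du + (2*u + 6*v) dv
  For the z component: f_3(F) = 3*v*(-2*u - 3*v); d F_3 = (0) du + (0) dv
Combining and collecting du, dv coefficients:
  coeff of du: -22*v
  coeff of dv: 8*u*v^2 - 22*u + 28*v^3 - 74*v
F^* omega = (-22*v) du + (8*u*v^2 - 22*u + 28*v^3 - 74*v) dv.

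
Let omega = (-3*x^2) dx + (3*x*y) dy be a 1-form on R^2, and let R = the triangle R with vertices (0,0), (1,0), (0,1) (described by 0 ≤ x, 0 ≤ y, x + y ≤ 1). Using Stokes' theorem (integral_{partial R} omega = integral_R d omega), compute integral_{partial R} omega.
integral_(partial R) omega = 1/2

Stokes: integral_partial_R omega = integral_R d omega with d omega = (∂Q/∂x - ∂P/∂y) dx ∧ dy.
  ∂Q/∂x = 3*y
  ∂P/∂y = 0
  integrand = ∂Q/∂x - ∂P/∂y = 3*y.
Integrating over R: integral_0^1 integral_0^{1-x} (3*y) dy dx = 1/2.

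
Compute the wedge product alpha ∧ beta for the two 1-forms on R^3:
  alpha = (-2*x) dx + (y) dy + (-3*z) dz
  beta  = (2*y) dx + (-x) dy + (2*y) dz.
alpha ∧ beta = (2*x^2 - 2*y^2) dx ∧ dy + (2*y*(-2*x + 3*z)) dx ∧ dz + (-3*x*z + 2*y^2) dy ∧ dz

Distribute the wedge, using dx_i ∧ dx_j = -dx_j ∧ dx_i and dx_i ∧ dx_i = 0. For each pair (i, j) with i < j, the coefficient of dx_i ∧ dx_j in alpha ∧ beta is (alpha_i * beta_j - alpha_j * beta_i). Collecting: alpha ∧ beta = (2*x^2 - 2*y^2) dx ∧ dy + (2*y*(-2*x + 3*z)) dx ∧ dz + (-3*x*z + 2*y^2) dy ∧ dz.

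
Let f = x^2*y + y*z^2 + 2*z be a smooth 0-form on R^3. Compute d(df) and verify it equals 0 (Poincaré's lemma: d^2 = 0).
d(df) = 0

Step 1: df = sum_i (∂f/∂x_i) dx_i = (2*x*y) dx + (x^2 + z^2) dy + (2*y*z + 2) dz.
Step 2: Apply d again. Using the 1-form formula, the coefficient of dx ∧ dy in d(df) is ∂^2 f/∂x ∂y - ∂^2 f/∂y ∂x = (2*x) - (2*x) = 0 (equality of mixed partials for smooth f).
Similarly for dx ∧ dz and dy ∧ dz — all coefficients vanish. So d(df) = 0.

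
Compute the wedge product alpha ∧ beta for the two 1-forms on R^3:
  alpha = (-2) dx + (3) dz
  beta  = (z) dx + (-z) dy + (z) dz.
alpha ∧ beta = (2*z) dx ∧ dy + (-5*z) dx ∧ dz + (3*z) dy ∧ dz

Distribute the wedge, using dx_i ∧ dx_j = -dx_j ∧ dx_i and dx_i ∧ dx_i = 0. For each pair (i, j) with i < j, the coefficient of dx_i ∧ dx_j in alpha ∧ beta is (alpha_i * beta_j - alpha_j * beta_i). Collecting: alpha ∧ beta = (2*z) dx ∧ dy + (-5*z) dx ∧ dz + (3*z) dy ∧ dz.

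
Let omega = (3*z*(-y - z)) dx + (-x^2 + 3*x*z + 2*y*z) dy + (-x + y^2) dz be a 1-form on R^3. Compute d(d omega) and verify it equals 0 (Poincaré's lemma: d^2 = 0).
d(d omega) = 0

Step 1: d omega = sum_{i<j} (∂f_j/∂x_i - ∂f_i/∂x_j) dx_i ∧ dx_j:
  coeff of dx ∧ dy: -2*x + 6*z
  coeff of dx ∧ dz: 3*y + 6*z - 1
  coeff of dy ∧ dz: -3*x
Step 2: Apply d again to each 2-form coefficient. The only possible 3-form in R^3 is dx ∧ dy ∧ dz, with coefficient
  ∂(coeff of dy∧dz)/∂x - ∂(coeff of dx∧dz)/∂y + ∂(coeff of dx∧dy)/∂z
  = ∂/∂x (-3*x) - ∂/∂y (3*y + 6*z - 1) + ∂/∂z (-2*x + 6*z).
Each of these terms simplifies to sums of mixed partials that cancel in pairs. The result is 0 (by equality of mixed partials for smooth functions — Schwarz / Clairaut).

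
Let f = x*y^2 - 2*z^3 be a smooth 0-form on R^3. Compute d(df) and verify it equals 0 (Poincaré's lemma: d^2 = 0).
d(df) = 0

Step 1: df = sum_i (∂f/∂x_i) dx_i = (y^2) dx + (2*x*y) dy + (-6*z^2) dz.
Step 2: Apply d again. Using the 1-form formula, the coefficient of dx ∧ dy in d(df) is ∂^2 f/∂x ∂y - ∂^2 f/∂y ∂x = (2*y) - (2*y) = 0 (equality of mixed partials for smooth f).
Similarly for dx ∧ dz and dy ∧ dz — all coefficients vanish. So d(df) = 0.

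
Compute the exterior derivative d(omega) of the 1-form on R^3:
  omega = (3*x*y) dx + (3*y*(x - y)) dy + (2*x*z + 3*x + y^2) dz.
d(omega) = (-3*x + 3*y) dx ∧ dy + (2*z + 3) dx ∧ dz + (2*y) dy ∧ dz

For a 1-form omega = sum_i f_i dx_i, the exterior derivative is
  d(omega) = sum_{i < j} (∂f_j/∂x_i - ∂f_i/∂x_j) dx_i ∧ dx_j.
  coefficient of dx ∧ dy: ∂f_2/∂x - ∂f_1/∂y = ∂(3*y*(x - y))/∂x - ∂(3*x*y)/∂y = -3*x + 3*y
  coefficient of dx ∧ dz: ∂f_3/∂x - ∂f_1/∂z = ∂(2*x*z + 3*x + y^2)/∂x - ∂(3*x*y)/∂z = 2*z + 3
  coefficient of dy ∧ dz: ∂f_3/∂y - ∂f_2/∂z = ∂(2*x*z + 3*x + y^2)/∂y - ∂(3*y*(x - y))/∂z = 2*y
Assembling: d(omega) = (-3*x + 3*y) dx ∧ dy + (2*z + 3) dx ∧ dz + (2*y) dy ∧ dz.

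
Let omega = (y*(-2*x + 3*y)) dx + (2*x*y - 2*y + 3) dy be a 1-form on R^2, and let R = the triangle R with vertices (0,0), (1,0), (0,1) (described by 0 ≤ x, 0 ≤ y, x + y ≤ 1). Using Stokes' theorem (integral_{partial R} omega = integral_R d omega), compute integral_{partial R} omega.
integral_(partial R) omega = -1/3

Stokes: integral_partial_R omega = integral_R d omega with d omega = (∂Q/∂x - ∂P/∂y) dx ∧ dy.
  ∂Q/∂x = 2*y
  ∂P/∂y = -2*x + 6*y
  integrand = ∂Q/∂x - ∂P/∂y = 2*x - 4*y.
Integrating over R: integral_0^1 integral_0^{1-x} (2*x - 4*y) dy dx = -1/3.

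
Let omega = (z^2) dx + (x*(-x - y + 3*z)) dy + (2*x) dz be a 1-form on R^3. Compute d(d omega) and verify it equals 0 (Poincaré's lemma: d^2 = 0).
d(d omega) = 0

Step 1: d omega = sum_{i<j} (∂f_j/∂x_i - ∂f_i/∂x_j) dx_i ∧ dx_j:
  coeff of dx ∧ dy: -2*x - y + 3*z
  coeff of dx ∧ dz: 2 - 2*z
  coeff of dy ∧ dz: -3*x
Step 2: Apply d again to each 2-form coefficient. The only possible 3-form in R^3 is dx ∧ dy ∧ dz, with coefficient
  ∂(coeff of dy∧dz)/∂x - ∂(coeff of dx∧dz)/∂y + ∂(coeff of dx∧dy)/∂z
  = ∂/∂x (-3*x) - ∂/∂y (2 - 2*z) + ∂/∂z (-2*x - y + 3*z).
Each of these terms simplifies to sums of mixed partials that cancel in pairs. The result is 0 (by equality of mixed partials for smooth functions — Schwarz / Clairaut).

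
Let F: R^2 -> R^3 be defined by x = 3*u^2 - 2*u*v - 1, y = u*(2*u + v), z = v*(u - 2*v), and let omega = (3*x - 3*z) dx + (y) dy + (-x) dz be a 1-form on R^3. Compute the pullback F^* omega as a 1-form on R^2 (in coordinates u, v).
F^* omega = (62*u^3 - 69*u^2*v + 57*u*v^2 - 18*u - 12*v^3 + 7*v) du + (-19*u^3 + 33*u^2*v - 20*u*v^2 + 7*u - 4*v) dv

Using F^*(f dg) = (f ∘ F) d(g ∘ F), substitute each coordinate x_i by F_i(u, v) in f_i, and replace dx_i by d F_i = (∂F_i/∂u) du + (∂F_i/∂v) dv.
  For the x component: f_1(F) = 9*u^2 - 9*u*v + 6*v^2 - 3; d F_1 = (6*u - 2*v) du + (-2*u) dv
  For the y component: f_2(F) = u*(2*u + v); d F_2 = (4*u + v) du + (u) dv
  For the z component: f_3(F) = -3*u^2 + 2*u*v + 1; d F_3 = (v) du + (u - 4*v) dv
Combining and collecting du, dv coefficients:
  coeff of du: 62*u^3 - 69*u^2*v + 57*u*v^2 - 18*u - 12*v^3 + 7*v
  coeff of dv: -19*u^3 + 33*u^2*v - 20*u*v^2 + 7*u - 4*v
F^* omega = (62*u^3 - 69*u^2*v + 57*u*v^2 - 18*u - 12*v^3 + 7*v) du + (-19*u^3 + 33*u^2*v - 20*u*v^2 + 7*u - 4*v) dv.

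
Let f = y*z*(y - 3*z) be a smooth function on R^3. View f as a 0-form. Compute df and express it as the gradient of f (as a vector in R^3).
df = (0) dx + (z*(2*y - 3*z)) dy + (y*(y - 6*z)) dz; grad f = (0, z*(2*y - 3*z), y*(y - 6*z))

For a 0-form f, d f = (∂f/∂x) dx + (∂f/∂y) dy + (∂f/∂z) dz. The components of the vector representation are exactly the entries of grad f in Cartesian coordinates:
  ∂f/∂x = 0
  ∂f/∂y = z*(2*y - 3*z)
  ∂f/∂z = y*(y - 6*z).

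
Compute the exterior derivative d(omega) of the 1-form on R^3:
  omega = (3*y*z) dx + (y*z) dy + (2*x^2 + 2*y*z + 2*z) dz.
d(omega) = (-3*z) dx ∧ dy + (4*x - 3*y) dx ∧ dz + (-y + 2*z) dy ∧ dz

For a 1-form omega = sum_i f_i dx_i, the exterior derivative is
  d(omega) = sum_{i < j} (∂f_j/∂x_i - ∂f_i/∂x_j) dx_i ∧ dx_j.
  coefficient of dx ∧ dy: ∂f_2/∂x - ∂f_1/∂y = ∂(y*z)/∂x - ∂(3*y*z)/∂y = -3*z
  coefficient of dx ∧ dz: ∂f_3/∂x - ∂f_1/∂z = ∂(2*x^2 + 2*y*z + 2*z)/∂x - ∂(3*y*z)/∂z = 4*x - 3*y
  coefficient of dy ∧ dz: ∂f_3/∂y - ∂f_2/∂z = ∂(2*x^2 + 2*y*z + 2*z)/∂y - ∂(y*z)/∂z = -y + 2*z
Assembling: d(omega) = (-3*z) dx ∧ dy + (4*x - 3*y) dx ∧ dz + (-y + 2*z) dy ∧ dz.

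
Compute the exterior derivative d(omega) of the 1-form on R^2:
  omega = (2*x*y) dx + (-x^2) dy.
d(omega) = (-4*x) dx ∧ dy

For a 1-form omega = sum_i f_i dx_i, the exterior derivative is
  d(omega) = sum_{i < j} (∂f_j/∂x_i - ∂f_i/∂x_j) dx_i ∧ dx_j.
  coefficient of dx ∧ dy: ∂f_2/∂x - ∂f_1/∂y = ∂(-x^2)/∂x - ∂(2*x*y)/∂y = -4*x
Assembling: d(omega) = (-4*x) dx ∧ dy.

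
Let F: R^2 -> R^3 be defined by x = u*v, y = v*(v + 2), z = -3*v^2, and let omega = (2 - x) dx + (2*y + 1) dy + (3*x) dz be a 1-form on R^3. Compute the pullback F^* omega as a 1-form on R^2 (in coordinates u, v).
F^* omega = (v*(-u*v + 2)) du + (-u^2*v - 18*u*v^2 + 2*u + 4*v^3 + 12*v^2 + 10*v + 2) dv

Using F^*(f dg) = (f ∘ F) d(g ∘ F), substitute each coordinate x_i by F_i(u, v) in f_i, and replace dx_i by d F_i = (∂F_i/∂u) du + (∂F_i/∂v) dv.
  For the x component: f_1(F) = -u*v + 2; d F_1 = (v) du + (u) dv
  For the y component: f_2(F) = 2*v^2 + 4*v + 1; d F_2 = (0) du + (2*v + 2) dv
  For the z component: f_3(F) = 3*u*v; d F_3 = (0) du + (-6*v) dv
Combining and collecting du, dv coefficients:
  coeff of du: v*(-u*v + 2)
  coeff of dv: -u^2*v - 18*u*v^2 + 2*u + 4*v^3 + 12*v^2 + 10*v + 2
F^* omega = (v*(-u*v + 2)) du + (-u^2*v - 18*u*v^2 + 2*u + 4*v^3 + 12*v^2 + 10*v + 2) dv.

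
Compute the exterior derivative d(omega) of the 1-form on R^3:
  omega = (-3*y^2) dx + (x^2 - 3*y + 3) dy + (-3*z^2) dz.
d(omega) = (2*x + 6*y) dx ∧ dy

For a 1-form omega = sum_i f_i dx_i, the exterior derivative is
  d(omega) = sum_{i < j} (∂f_j/∂x_i - ∂f_i/∂x_j) dx_i ∧ dx_j.
  coefficient of dx ∧ dy: ∂f_2/∂x - ∂f_1/∂y = ∂(x^2 - 3*y + 3)/∂x - ∂(-3*y^2)/∂y = 2*x + 6*y
Assembling: d(omega) = (2*x + 6*y) dx ∧ dy.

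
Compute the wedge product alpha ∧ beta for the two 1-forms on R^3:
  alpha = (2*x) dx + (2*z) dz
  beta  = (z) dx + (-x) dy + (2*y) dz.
alpha ∧ beta = (-2*x^2) dx ∧ dy + (4*x*y - 2*z^2) dx ∧ dz + (2*x*z) dy ∧ dz

Distribute the wedge, using dx_i ∧ dx_j = -dx_j ∧ dx_i and dx_i ∧ dx_i = 0. For each pair (i, j) with i < j, the coefficient of dx_i ∧ dx_j in alpha ∧ beta is (alpha_i * beta_j - alpha_j * beta_i). Collecting: alpha ∧ beta = (-2*x^2) dx ∧ dy + (4*x*y - 2*z^2) dx ∧ dz + (2*x*z) dy ∧ dz.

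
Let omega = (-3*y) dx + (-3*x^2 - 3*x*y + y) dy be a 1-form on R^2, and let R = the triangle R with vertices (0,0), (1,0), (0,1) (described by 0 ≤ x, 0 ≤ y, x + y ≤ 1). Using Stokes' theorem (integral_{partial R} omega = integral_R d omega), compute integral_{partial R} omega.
integral_(partial R) omega = 0

Stokes: integral_partial_R omega = integral_R d omega with d omega = (∂Q/∂x - ∂P/∂y) dx ∧ dy.
  ∂Q/∂x = -6*x - 3*y
  ∂P/∂y = -3
  integrand = ∂Q/∂x - ∂P/∂y = -6*x - 3*y + 3.
Integrating over R: integral_0^1 integral_0^{1-x} (-6*x - 3*y + 3) dy dx = 0.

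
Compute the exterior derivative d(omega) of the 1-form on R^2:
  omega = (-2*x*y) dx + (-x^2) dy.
d(omega) = 0

For a 1-form omega = sum_i f_i dx_i, the exterior derivative is
  d(omega) = sum_{i < j} (∂f_j/∂x_i - ∂f_i/∂x_j) dx_i ∧ dx_j.

Assembling: d(omega) = 0.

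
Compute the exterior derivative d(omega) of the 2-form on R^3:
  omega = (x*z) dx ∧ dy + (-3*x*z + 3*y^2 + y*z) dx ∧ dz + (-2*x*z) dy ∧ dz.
d(omega) = (x - 6*y - 3*z) dx ∧ dy ∧ dz

For a 2-form omega = sum_{i<j} g_{ij} dx_i ∧ dx_j, the exterior derivative is
  d(omega) = sum_{i<j} d(g_{ij}) ∧ dx_i ∧ dx_j = sum_{i<j, k} (∂g_{ij}/∂x_k) dx_k ∧ dx_i ∧ dx_j.
Expand each term, using dx_k ∧ dx_i ∧ dx_j = sgn(permutation) dx_{(a)} ∧ dx_{(b)} ∧ dx_{(c)} with (a < b < c) sorted:
  d(x*z) includes (∂/∂z)(x*z) dz = (x) dz, which multiplied by dx ∧ dy gives (x) dx ∧ dy ∧ dz
  d(-3*x*z + 3*y^2 + y*z) includes (∂/∂y)(-3*x*z + 3*y^2 + y*z) dy = (6*y + z) dy, which multiplied by dx ∧ dz gives (-6*y - z) dx ∧ dy ∧ dz
  d(-2*x*z) includes (∂/∂x)(-2*x*z) dx = (-2*z) dx, which multiplied by dy ∧ dz gives (-2*z) dx ∧ dy ∧ dz
Collecting like 3-forms: d(omega) = (x - 6*y - 3*z) dx ∧ dy ∧ dz.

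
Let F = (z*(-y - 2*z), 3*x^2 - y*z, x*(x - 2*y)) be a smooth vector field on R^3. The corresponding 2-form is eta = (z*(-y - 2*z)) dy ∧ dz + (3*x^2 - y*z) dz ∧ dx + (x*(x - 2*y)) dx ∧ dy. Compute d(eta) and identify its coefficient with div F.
d(eta) = (-z) dx ∧ dy ∧ dz; div F = -z

For a 2-form in R^3 of the form above, applying d gives a 3-form with coefficient ∂P/∂x + ∂Q/∂y + ∂R/∂z:
  ∂P/∂x = 0
  ∂Q/∂y = -z
  ∂R/∂z = 0
Sum = -z, which is exactly div F.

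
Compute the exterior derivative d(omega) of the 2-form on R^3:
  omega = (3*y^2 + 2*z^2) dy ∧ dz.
d(omega) = 0

For a 2-form omega = sum_{i<j} g_{ij} dx_i ∧ dx_j, the exterior derivative is
  d(omega) = sum_{i<j} d(g_{ij}) ∧ dx_i ∧ dx_j = sum_{i<j, k} (∂g_{ij}/∂x_k) dx_k ∧ dx_i ∧ dx_j.
Expand each term, using dx_k ∧ dx_i ∧ dx_j = sgn(permutation) dx_{(a)} ∧ dx_{(b)} ∧ dx_{(c)} with (a < b < c) sorted:

Collecting like 3-forms: d(omega) = 0.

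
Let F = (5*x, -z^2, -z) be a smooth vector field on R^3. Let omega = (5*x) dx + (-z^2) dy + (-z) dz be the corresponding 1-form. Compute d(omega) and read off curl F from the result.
d(omega) = (2*z) dy ∧ dz + (0) dz ∧ dx + (0) dx ∧ dy; curl F = (2*z, 0, 0)

d omega = sum_{i<j} (∂f_j/∂x_i - ∂f_i/∂x_j) dx_i ∧ dx_j. Under the identification (dy ∧ dz, dz ∧ dx, dx ∧ dy) ↔ (e_x, e_y, e_z), the coefficients are exactly the components of curl F. Compute:
  ∂R/∂y - ∂Q/∂z = (0) - (-2*z) = 2*z
  ∂P/∂z - ∂R/∂x = (0) - (0) = 0
  ∂Q/∂x - ∂P/∂y = (0) - (0) = 0.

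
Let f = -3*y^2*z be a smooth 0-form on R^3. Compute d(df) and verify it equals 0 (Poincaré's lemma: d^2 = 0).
d(df) = 0

Step 1: df = sum_i (∂f/∂x_i) dx_i = (0) dx + (-6*y*z) dy + (-3*y^2) dz.
Step 2: Apply d again. Using the 1-form formula, the coefficient of dx ∧ dy in d(df) is ∂^2 f/∂x ∂y - ∂^2 f/∂y ∂x = (0) - (0) = 0 (equality of mixed partials for smooth f).
Similarly for dx ∧ dz and dy ∧ dz — all coefficients vanish. So d(df) = 0.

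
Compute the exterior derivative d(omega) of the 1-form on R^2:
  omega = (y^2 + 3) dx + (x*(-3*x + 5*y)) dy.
d(omega) = (-6*x + 3*y) dx ∧ dy

For a 1-form omega = sum_i f_i dx_i, the exterior derivative is
  d(omega) = sum_{i < j} (∂f_j/∂x_i - ∂f_i/∂x_j) dx_i ∧ dx_j.
  coefficient of dx ∧ dy: ∂f_2/∂x - ∂f_1/∂y = ∂(x*(-3*x + 5*y))/∂x - ∂(y^2 + 3)/∂y = -6*x + 3*y
Assembling: d(omega) = (-6*x + 3*y) dx ∧ dy.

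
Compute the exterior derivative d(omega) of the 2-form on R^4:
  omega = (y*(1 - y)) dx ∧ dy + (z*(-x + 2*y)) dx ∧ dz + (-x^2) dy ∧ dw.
d(omega) = (-2*z) dx ∧ dy ∧ dz + (-2*x) dx ∧ dy ∧ dw

For a 2-form omega = sum_{i<j} g_{ij} dx_i ∧ dx_j, the exterior derivative is
  d(omega) = sum_{i<j} d(g_{ij}) ∧ dx_i ∧ dx_j = sum_{i<j, k} (∂g_{ij}/∂x_k) dx_k ∧ dx_i ∧ dx_j.
Expand each term, using dx_k ∧ dx_i ∧ dx_j = sgn(permutation) dx_{(a)} ∧ dx_{(b)} ∧ dx_{(c)} with (a < b < c) sorted:
  d(z*(-x + 2*y)) includes (∂/∂y)(z*(-x + 2*y)) dy = (2*z) dy, which multiplied by dx ∧ dz gives (-2*z) dx ∧ dy ∧ dz
  d(-x^2) includes (∂/∂x)(-x^2) dx = (-2*x) dx, which multiplied by dy ∧ dw gives (-2*x) dx ∧ dy ∧ dw
Collecting like 3-forms: d(omega) = (-2*z) dx ∧ dy ∧ dz + (-2*x) dx ∧ dy ∧ dw.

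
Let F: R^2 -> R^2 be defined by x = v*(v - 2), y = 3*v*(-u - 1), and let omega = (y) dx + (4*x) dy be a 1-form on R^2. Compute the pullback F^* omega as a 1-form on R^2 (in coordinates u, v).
F^* omega = (12*v^2*(2 - v)) du + (6*v*(-3*u*v + 5*u - 3*v + 5)) dv

Using F^*(f dg) = (f ∘ F) d(g ∘ F), substitute each coordinate x_i by F_i(u, v) in f_i, and replace dx_i by d F_i = (∂F_i/∂u) du + (∂F_i/∂v) dv.
  For the x component: f_1(F) = 3*v*(-u - 1); d F_1 = (0) du + (2*v - 2) dv
  For the y component: f_2(F) = 4*v*(v - 2); d F_2 = (-3*v) du + (-3*u - 3) dv
Combining and collecting du, dv coefficients:
  coeff of du: 12*v^2*(2 - v)
  coeff of dv: 6*v*(-3*u*v + 5*u - 3*v + 5)
F^* omega = (12*v^2*(2 - v)) du + (6*v*(-3*u*v + 5*u - 3*v + 5)) dv.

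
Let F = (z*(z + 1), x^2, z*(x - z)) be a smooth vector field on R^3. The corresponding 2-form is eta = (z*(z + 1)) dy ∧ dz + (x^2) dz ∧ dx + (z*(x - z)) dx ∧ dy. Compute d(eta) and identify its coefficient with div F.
d(eta) = (x - 2*z) dx ∧ dy ∧ dz; div F = x - 2*z

For a 2-form in R^3 of the form above, applying d gives a 3-form with coefficient ∂P/∂x + ∂Q/∂y + ∂R/∂z:
  ∂P/∂x = 0
  ∂Q/∂y = 0
  ∂R/∂z = x - 2*z
Sum = x - 2*z, which is exactly div F.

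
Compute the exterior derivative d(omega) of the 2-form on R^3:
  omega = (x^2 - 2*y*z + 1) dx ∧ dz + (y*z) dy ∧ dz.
d(omega) = (2*z) dx ∧ dy ∧ dz

For a 2-form omega = sum_{i<j} g_{ij} dx_i ∧ dx_j, the exterior derivative is
  d(omega) = sum_{i<j} d(g_{ij}) ∧ dx_i ∧ dx_j = sum_{i<j, k} (∂g_{ij}/∂x_k) dx_k ∧ dx_i ∧ dx_j.
Expand each term, using dx_k ∧ dx_i ∧ dx_j = sgn(permutation) dx_{(a)} ∧ dx_{(b)} ∧ dx_{(c)} with (a < b < c) sorted:
  d(x^2 - 2*y*z + 1) includes (∂/∂y)(x^2 - 2*y*z + 1) dy = (-2*z) dy, which multiplied by dx ∧ dz gives (2*z) dx ∧ dy ∧ dz
Collecting like 3-forms: d(omega) = (2*z) dx ∧ dy ∧ dz.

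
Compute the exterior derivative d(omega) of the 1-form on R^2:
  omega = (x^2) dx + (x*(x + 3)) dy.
d(omega) = (2*x + 3) dx ∧ dy

For a 1-form omega = sum_i f_i dx_i, the exterior derivative is
  d(omega) = sum_{i < j} (∂f_j/∂x_i - ∂f_i/∂x_j) dx_i ∧ dx_j.
  coefficient of dx ∧ dy: ∂f_2/∂x - ∂f_1/∂y = ∂(x*(x + 3))/∂x - ∂(x^2)/∂y = 2*x + 3
Assembling: d(omega) = (2*x + 3) dx ∧ dy.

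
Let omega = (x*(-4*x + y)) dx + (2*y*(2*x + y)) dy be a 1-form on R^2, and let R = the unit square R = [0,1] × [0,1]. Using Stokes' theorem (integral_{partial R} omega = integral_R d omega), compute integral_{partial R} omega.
integral_(partial R) omega = 3/2

Stokes: integral_partial_R omega = integral_R d omega with d omega = (∂Q/∂x - ∂P/∂y) dx ∧ dy.
  ∂Q/∂x = 4*y
  ∂P/∂y = x
  integrand = ∂Q/∂x - ∂P/∂y = -x + 4*y.
Integrating over R: integral_0^1 integral_0^1 (-x + 4*y) dx dy = 3/2.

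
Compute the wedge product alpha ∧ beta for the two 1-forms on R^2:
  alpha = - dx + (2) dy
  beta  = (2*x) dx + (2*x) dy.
alpha ∧ beta = (-6*x) dx ∧ dy

Distribute the wedge, using dx_i ∧ dx_j = -dx_j ∧ dx_i and dx_i ∧ dx_i = 0. For each pair (i, j) with i < j, the coefficient of dx_i ∧ dx_j in alpha ∧ beta is (alpha_i * beta_j - alpha_j * beta_i). Collecting: alpha ∧ beta = (-6*x) dx ∧ dy.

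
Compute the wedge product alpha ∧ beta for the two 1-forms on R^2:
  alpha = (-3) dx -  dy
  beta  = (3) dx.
alpha ∧ beta = (3) dx ∧ dy

Distribute the wedge, using dx_i ∧ dx_j = -dx_j ∧ dx_i and dx_i ∧ dx_i = 0. For each pair (i, j) with i < j, the coefficient of dx_i ∧ dx_j in alpha ∧ beta is (alpha_i * beta_j - alpha_j * beta_i). Collecting: alpha ∧ beta = (3) dx ∧ dy.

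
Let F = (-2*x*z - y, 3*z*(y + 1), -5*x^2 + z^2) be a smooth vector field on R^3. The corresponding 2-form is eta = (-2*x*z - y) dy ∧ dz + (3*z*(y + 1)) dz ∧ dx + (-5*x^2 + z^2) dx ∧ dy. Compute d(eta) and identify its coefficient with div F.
d(eta) = (3*z) dx ∧ dy ∧ dz; div F = 3*z

For a 2-form in R^3 of the form above, applying d gives a 3-form with coefficient ∂P/∂x + ∂Q/∂y + ∂R/∂z:
  ∂P/∂x = -2*z
  ∂Q/∂y = 3*z
  ∂R/∂z = 2*z
Sum = 3*z, which is exactly div F.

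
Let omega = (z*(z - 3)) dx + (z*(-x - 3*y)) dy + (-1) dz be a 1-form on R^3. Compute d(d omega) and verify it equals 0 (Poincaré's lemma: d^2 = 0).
d(d omega) = 0

Step 1: d omega = sum_{i<j} (∂f_j/∂x_i - ∂f_i/∂x_j) dx_i ∧ dx_j:
  coeff of dx ∧ dy: -z
  coeff of dx ∧ dz: 3 - 2*z
  coeff of dy ∧ dz: x + 3*y
Step 2: Apply d again to each 2-form coefficient. The only possible 3-form in R^3 is dx ∧ dy ∧ dz, with coefficient
  ∂(coeff of dy∧dz)/∂x - ∂(coeff of dx∧dz)/∂y + ∂(coeff of dx∧dy)/∂z
  = ∂/∂x (x + 3*y) - ∂/∂y (3 - 2*z) + ∂/∂z (-z).
Each of these terms simplifies to sums of mixed partials that cancel in pairs. The result is 0 (by equality of mixed partials for smooth functions — Schwarz / Clairaut).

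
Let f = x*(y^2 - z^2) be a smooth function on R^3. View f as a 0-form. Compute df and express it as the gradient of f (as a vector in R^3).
df = (y^2 - z^2) dx + (2*x*y) dy + (-2*x*z) dz; grad f = (y^2 - z^2, 2*x*y, -2*x*z)

For a 0-form f, d f = (∂f/∂x) dx + (∂f/∂y) dy + (∂f/∂z) dz. The components of the vector representation are exactly the entries of grad f in Cartesian coordinates:
  ∂f/∂x = y^2 - z^2
  ∂f/∂y = 2*x*y
  ∂f/∂z = -2*x*z.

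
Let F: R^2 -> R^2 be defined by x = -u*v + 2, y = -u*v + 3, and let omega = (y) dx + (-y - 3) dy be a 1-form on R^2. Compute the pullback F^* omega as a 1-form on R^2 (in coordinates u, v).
F^* omega = (3*v) du + (3*u) dv

Using F^*(f dg) = (f ∘ F) d(g ∘ F), substitute each coordinate x_i by F_i(u, v) in f_i, and replace dx_i by d F_i = (∂F_i/∂u) du + (∂F_i/∂v) dv.
  For the x component: f_1(F) = -u*v + 3; d F_1 = (-v) du + (-u) dv
  For the y component: f_2(F) = u*v - 6; d F_2 = (-v) du + (-u) dv
Combining and collecting du, dv coefficients:
  coeff of du: 3*v
  coeff of dv: 3*u
F^* omega = (3*v) du + (3*u) dv.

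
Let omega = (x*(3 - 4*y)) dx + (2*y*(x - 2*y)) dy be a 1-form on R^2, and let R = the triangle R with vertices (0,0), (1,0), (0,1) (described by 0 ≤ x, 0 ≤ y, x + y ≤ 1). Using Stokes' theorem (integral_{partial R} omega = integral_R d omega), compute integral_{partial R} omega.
integral_(partial R) omega = 1

Stokes: integral_partial_R omega = integral_R d omega with d omega = (∂Q/∂x - ∂P/∂y) dx ∧ dy.
  ∂Q/∂x = 2*y
  ∂P/∂y = -4*x
  integrand = ∂Q/∂x - ∂P/∂y = 4*x + 2*y.
Integrating over R: integral_0^1 integral_0^{1-x} (4*x + 2*y) dy dx = 1.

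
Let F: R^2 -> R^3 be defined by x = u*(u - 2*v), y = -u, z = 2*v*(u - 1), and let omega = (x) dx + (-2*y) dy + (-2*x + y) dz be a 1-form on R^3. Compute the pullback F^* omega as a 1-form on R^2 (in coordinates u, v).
F^* omega = (2*u*(u^2 - 5*u*v + 6*v^2 - v - 1)) du + (2*u*(-3*u^2 + 6*u*v + u - 4*v + 1)) dv

Using F^*(f dg) = (f ∘ F) d(g ∘ F), substitute each coordinate x_i by F_i(u, v) in f_i, and replace dx_i by d F_i = (∂F_i/∂u) du + (∂F_i/∂v) dv.
  For the x component: f_1(F) = u*(u - 2*v); d F_1 = (2*u - 2*v) du + (-2*u) dv
  For the y component: f_2(F) = 2*u; d F_2 = (-1) du + (0) dv
  For the z component: f_3(F) = u*(-2*u + 4*v - 1); d F_3 = (2*v) du + (2*u - 2) dv
Combining and collecting du, dv coefficients:
  coeff of du: 2*u*(u^2 - 5*u*v + 6*v^2 - v - 1)
  coeff of dv: 2*u*(-3*u^2 + 6*u*v + u - 4*v + 1)
F^* omega = (2*u*(u^2 - 5*u*v + 6*v^2 - v - 1)) du + (2*u*(-3*u^2 + 6*u*v + u - 4*v + 1)) dv.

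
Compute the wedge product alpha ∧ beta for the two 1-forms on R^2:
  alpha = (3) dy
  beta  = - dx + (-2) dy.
alpha ∧ beta = (3) dx ∧ dy

Distribute the wedge, using dx_i ∧ dx_j = -dx_j ∧ dx_i and dx_i ∧ dx_i = 0. For each pair (i, j) with i < j, the coefficient of dx_i ∧ dx_j in alpha ∧ beta is (alpha_i * beta_j - alpha_j * beta_i). Collecting: alpha ∧ beta = (3) dx ∧ dy.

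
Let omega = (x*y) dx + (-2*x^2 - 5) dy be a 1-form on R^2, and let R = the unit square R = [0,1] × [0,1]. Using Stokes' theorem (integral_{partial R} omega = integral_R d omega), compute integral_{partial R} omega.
integral_(partial R) omega = -5/2

Stokes: integral_partial_R omega = integral_R d omega with d omega = (∂Q/∂x - ∂P/∂y) dx ∧ dy.
  ∂Q/∂x = -4*x
  ∂P/∂y = x
  integrand = ∂Q/∂x - ∂P/∂y = -5*x.
Integrating over R: integral_0^1 integral_0^1 (-5*x) dx dy = -5/2.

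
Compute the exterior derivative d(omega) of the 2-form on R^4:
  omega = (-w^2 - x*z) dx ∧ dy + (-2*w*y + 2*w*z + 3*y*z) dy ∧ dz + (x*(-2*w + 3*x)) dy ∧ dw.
d(omega) = (-x) dx ∧ dy ∧ dz + (-4*w + 6*x) dx ∧ dy ∧ dw + (-2*y + 2*z) dy ∧ dz ∧ dw

For a 2-form omega = sum_{i<j} g_{ij} dx_i ∧ dx_j, the exterior derivative is
  d(omega) = sum_{i<j} d(g_{ij}) ∧ dx_i ∧ dx_j = sum_{i<j, k} (∂g_{ij}/∂x_k) dx_k ∧ dx_i ∧ dx_j.
Expand each term, using dx_k ∧ dx_i ∧ dx_j = sgn(permutation) dx_{(a)} ∧ dx_{(b)} ∧ dx_{(c)} with (a < b < c) sorted:
  d(-w^2 - x*z) includes (∂/∂z)(-w^2 - x*z) dz = (-x) dz, which multiplied by dx ∧ dy gives (-x) dx ∧ dy ∧ dz
  d(-w^2 - x*z) includes (∂/∂w)(-w^2 - x*z) dw = (-2*w) dw, which multiplied by dx ∧ dy gives (-2*w) dx ∧ dy ∧ dw
  d(-2*w*y + 2*w*z + 3*y*z) includes (∂/∂w)(-2*w*y + 2*w*z + 3*y*z) dw = (-2*y + 2*z) dw, which multiplied by dy ∧ dz gives (-2*y + 2*z) dy ∧ dz ∧ dw
  d(x*(-2*w + 3*x)) includes (∂/∂x)(x*(-2*w + 3*x)) dx = (-2*w + 6*x) dx, which multiplied by dy ∧ dw gives (-2*w + 6*x) dx ∧ dy ∧ dw
Collecting like 3-forms: d(omega) = (-x) dx ∧ dy ∧ dz + (-4*w + 6*x) dx ∧ dy ∧ dw + (-2*y + 2*z) dy ∧ dz ∧ dw.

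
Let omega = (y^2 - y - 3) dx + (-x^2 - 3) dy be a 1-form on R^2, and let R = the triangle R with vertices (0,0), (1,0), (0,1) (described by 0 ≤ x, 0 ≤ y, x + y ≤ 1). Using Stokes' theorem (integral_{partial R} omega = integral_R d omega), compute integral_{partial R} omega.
integral_(partial R) omega = -1/6

Stokes: integral_partial_R omega = integral_R d omega with d omega = (∂Q/∂x - ∂P/∂y) dx ∧ dy.
  ∂Q/∂x = -2*x
  ∂P/∂y = 2*y - 1
  integrand = ∂Q/∂x - ∂P/∂y = -2*x - 2*y + 1.
Integrating over R: integral_0^1 integral_0^{1-x} (-2*x - 2*y + 1) dy dx = -1/6.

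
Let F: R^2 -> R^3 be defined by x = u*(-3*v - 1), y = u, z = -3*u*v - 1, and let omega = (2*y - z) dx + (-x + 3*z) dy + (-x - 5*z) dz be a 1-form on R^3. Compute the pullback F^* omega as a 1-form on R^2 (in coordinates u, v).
F^* omega = (-63*u*v^2 - 18*u*v - u - 18*v - 4) du + (9*u*(-7*u*v - u - 2)) dv

Using F^*(f dg) = (f ∘ F) d(g ∘ F), substitute each coordinate x_i by F_i(u, v) in f_i, and replace dx_i by d F_i = (∂F_i/∂u) du + (∂F_i/∂v) dv.
  For the x component: f_1(F) = 3*u*v + 2*u + 1; d F_1 = (-3*v - 1) du + (-3*u) dv
  For the y component: f_2(F) = -6*u*v + u - 3; d F_2 = (1) du + (0) dv
  For the z component: f_3(F) = 18*u*v + u + 5; d F_3 = (-3*v) du + (-3*u) dv
Combining and collecting du, dv coefficients:
  coeff of du: -63*u*v^2 - 18*u*v - u - 18*v - 4
  coeff of dv: 9*u*(-7*u*v - u - 2)
F^* omega = (-63*u*v^2 - 18*u*v - u - 18*v - 4) du + (9*u*(-7*u*v - u - 2)) dv.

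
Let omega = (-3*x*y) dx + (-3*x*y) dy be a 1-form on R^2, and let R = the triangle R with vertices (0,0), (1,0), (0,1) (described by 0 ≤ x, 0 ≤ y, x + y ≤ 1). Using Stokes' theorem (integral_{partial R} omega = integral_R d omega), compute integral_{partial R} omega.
integral_(partial R) omega = 0

Stokes: integral_partial_R omega = integral_R d omega with d omega = (∂Q/∂x - ∂P/∂y) dx ∧ dy.
  ∂Q/∂x = -3*y
  ∂P/∂y = -3*x
  integrand = ∂Q/∂x - ∂P/∂y = 3*x - 3*y.
Integrating over R: integral_0^1 integral_0^{1-x} (3*x - 3*y) dy dx = 0.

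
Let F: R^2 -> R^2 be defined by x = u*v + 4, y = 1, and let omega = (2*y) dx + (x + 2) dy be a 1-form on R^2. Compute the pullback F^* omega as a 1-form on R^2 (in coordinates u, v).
F^* omega = (2*v) du + (2*u) dv

Using F^*(f dg) = (f ∘ F) d(g ∘ F), substitute each coordinate x_i by F_i(u, v) in f_i, and replace dx_i by d F_i = (∂F_i/∂u) du + (∂F_i/∂v) dv.
  For the x component: f_1(F) = 2; d F_1 = (v) du + (u) dv
  For the y component: f_2(F) = u*v + 6; d F_2 = (0) du + (0) dv
Combining and collecting du, dv coefficients:
  coeff of du: 2*v
  coeff of dv: 2*u
F^* omega = (2*v) du + (2*u) dv.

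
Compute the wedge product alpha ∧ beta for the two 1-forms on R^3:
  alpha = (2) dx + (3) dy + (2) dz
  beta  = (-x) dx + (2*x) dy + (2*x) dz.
alpha ∧ beta = (7*x) dx ∧ dy + (6*x) dx ∧ dz + (2*x) dy ∧ dz

Distribute the wedge, using dx_i ∧ dx_j = -dx_j ∧ dx_i and dx_i ∧ dx_i = 0. For each pair (i, j) with i < j, the coefficient of dx_i ∧ dx_j in alpha ∧ beta is (alpha_i * beta_j - alpha_j * beta_i). Collecting: alpha ∧ beta = (7*x) dx ∧ dy + (6*x) dx ∧ dz + (2*x) dy ∧ dz.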